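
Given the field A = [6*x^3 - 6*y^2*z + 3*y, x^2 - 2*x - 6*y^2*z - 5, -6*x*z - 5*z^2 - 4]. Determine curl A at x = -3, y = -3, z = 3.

(54, -36, -119)

(∇×A)₁ = ∂A₃/∂y − ∂A₂/∂z = 6*y^2
(∇×A)₂ = ∂A₁/∂z − ∂A₃/∂x = -6*y^2 + 6*z
(∇×A)₃ = ∂A₂/∂x − ∂A₁/∂y = 2*x + 12*y*z - 5
∇×A = (6*y^2, -6*y^2 + 6*z, 2*x + 12*y*z - 5)
At (-3, -3, 3): (54, -36, -119).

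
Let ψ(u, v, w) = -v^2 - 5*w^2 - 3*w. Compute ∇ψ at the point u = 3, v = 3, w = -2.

(0, -6, 17)

∂ψ/∂u = 0
∂ψ/∂v = -2*v
∂ψ/∂w = -10*w - 3
∇ψ = (0, -2*v, -10*w - 3)
At (3, 3, -2): (0, -6, 17).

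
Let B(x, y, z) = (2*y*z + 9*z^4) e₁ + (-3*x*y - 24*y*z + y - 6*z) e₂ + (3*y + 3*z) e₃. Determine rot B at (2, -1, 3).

(-15, 970, -3)

(∇×B)₁ = ∂B₃/∂y − ∂B₂/∂z = 24*y + 9
(∇×B)₂ = ∂B₁/∂z − ∂B₃/∂x = 2*y + 36*z^3
(∇×B)₃ = ∂B₂/∂x − ∂B₁/∂y = -3*y - 2*z
∇×B = (24*y + 9, 2*y + 36*z^3, -3*y - 2*z)
At (2, -1, 3): (-15, 970, -3).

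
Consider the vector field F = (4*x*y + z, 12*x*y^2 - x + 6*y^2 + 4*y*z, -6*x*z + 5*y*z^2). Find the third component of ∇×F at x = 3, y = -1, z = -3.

(∇×F)_3 = ∂F₂/∂x − ∂F₁/∂y
= 12*y^2 - 1 − (4*x)
= -4*x + 12*y^2 - 1
At (3, -1, -3): -1.

-1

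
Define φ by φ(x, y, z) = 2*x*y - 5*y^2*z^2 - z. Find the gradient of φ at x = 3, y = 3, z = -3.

(6, -264, 269)

∂φ/∂x = 2*y
∂φ/∂y = 2*x - 10*y*z^2
∂φ/∂z = -10*y^2*z - 1
∇φ = (2*y, 2*x - 10*y*z^2, -10*y^2*z - 1)
At (3, 3, -3): (6, -264, 269).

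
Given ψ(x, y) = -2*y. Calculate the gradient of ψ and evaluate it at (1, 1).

(0, -2)

∂ψ/∂x = 0
∂ψ/∂y = -2
∇ψ = (0, -2)
At (1, 1): (0, -2).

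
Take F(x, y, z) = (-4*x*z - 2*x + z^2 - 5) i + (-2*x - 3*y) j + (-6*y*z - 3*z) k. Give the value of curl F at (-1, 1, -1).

(6, 2, -2)

(∇×F)₁ = ∂F₃/∂y − ∂F₂/∂z = -6*z
(∇×F)₂ = ∂F₁/∂z − ∂F₃/∂x = -4*x + 2*z
(∇×F)₃ = ∂F₂/∂x − ∂F₁/∂y = -2
∇×F = (-6*z, -4*x + 2*z, -2)
At (-1, 1, -1): (6, 2, -2).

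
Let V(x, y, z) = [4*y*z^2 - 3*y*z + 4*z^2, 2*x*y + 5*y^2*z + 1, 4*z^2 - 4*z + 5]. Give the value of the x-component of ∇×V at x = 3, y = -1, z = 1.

-5

(∇×V)_1 = ∂V₃/∂y − ∂V₂/∂z
= 0 − (5*y^2)
= -5*y^2
At (3, -1, 1): -5.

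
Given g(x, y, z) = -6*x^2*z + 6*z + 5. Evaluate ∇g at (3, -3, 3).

∂g/∂x = -12*x*z
∂g/∂y = 0
∂g/∂z = -6*x^2 + 6
∇g = (-12*x*z, 0, -6*x^2 + 6)
At (3, -3, 3): (-108, 0, -48).

(-108, 0, -48)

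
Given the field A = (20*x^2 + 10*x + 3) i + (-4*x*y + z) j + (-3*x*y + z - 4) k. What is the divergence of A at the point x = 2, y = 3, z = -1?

83

∂A₁/∂x = 40*x + 10
∂A₂/∂y = -4*x
∂A₃/∂z = 1
∇·A = 36*x + 11
At (2, 3, -1): 83.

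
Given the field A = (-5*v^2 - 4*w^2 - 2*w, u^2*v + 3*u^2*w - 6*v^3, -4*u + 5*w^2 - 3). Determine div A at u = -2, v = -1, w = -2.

-34

∂A₁/∂u = 0
∂A₂/∂v = u^2 - 18*v^2
∂A₃/∂w = 10*w
∇·A = u^2 - 18*v^2 + 10*w
At (-2, -1, -2): -34.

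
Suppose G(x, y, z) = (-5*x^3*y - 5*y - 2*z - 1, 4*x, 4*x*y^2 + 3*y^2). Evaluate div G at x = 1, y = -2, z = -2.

30

∂G₁/∂x = -15*x^2*y
∂G₂/∂y = 0
∂G₃/∂z = 0
∇·G = -15*x^2*y
At (1, -2, -2): 30.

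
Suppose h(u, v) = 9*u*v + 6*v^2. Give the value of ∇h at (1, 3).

∂h/∂u = 9*v
∂h/∂v = 9*u + 12*v
∇h = (9*v, 9*u + 12*v)
At (1, 3): (27, 45).

(27, 45)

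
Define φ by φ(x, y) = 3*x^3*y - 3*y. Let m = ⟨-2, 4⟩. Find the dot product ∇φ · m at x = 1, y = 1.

∂φ/∂x = 9*x^2*y
∂φ/∂y = 3*x^3 - 3
∇φ at (1, 1) = (9, 0)
∇φ · m = (9)(-2) + (0)(4) = -18

-18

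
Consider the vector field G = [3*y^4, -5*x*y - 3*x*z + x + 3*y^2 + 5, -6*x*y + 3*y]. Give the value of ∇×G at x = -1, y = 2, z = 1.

(6, 12, -108)

(∇×G)₁ = ∂G₃/∂y − ∂G₂/∂z = -3*x + 3
(∇×G)₂ = ∂G₁/∂z − ∂G₃/∂x = 6*y
(∇×G)₃ = ∂G₂/∂x − ∂G₁/∂y = -12*y^3 - 5*y - 3*z + 1
∇×G = (-3*x + 3, 6*y, -12*y^3 - 5*y - 3*z + 1)
At (-1, 2, 1): (6, 12, -108).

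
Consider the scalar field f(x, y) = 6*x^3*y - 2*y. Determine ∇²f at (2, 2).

∂²f/∂x² = 36*x*y
∂²f/∂y² = 0
∇²f = 36*x*y
At (2, 2): 144.

144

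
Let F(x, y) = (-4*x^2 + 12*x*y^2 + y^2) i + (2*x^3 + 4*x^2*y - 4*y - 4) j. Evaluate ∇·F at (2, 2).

44

∂F₁/∂x = -8*x + 12*y^2
∂F₂/∂y = 4*x^2 - 4
∇·F = 4*x^2 - 8*x + 12*y^2 - 4
At (2, 2): 44.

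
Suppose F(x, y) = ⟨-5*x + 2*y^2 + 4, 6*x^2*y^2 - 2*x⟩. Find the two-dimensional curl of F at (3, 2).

134

∂F₂/∂x = 12*x*y^2 - 2
∂F₁/∂y = 4*y
Scalar curl = 12*x*y^2 - 4*y - 2
At (3, 2): 134.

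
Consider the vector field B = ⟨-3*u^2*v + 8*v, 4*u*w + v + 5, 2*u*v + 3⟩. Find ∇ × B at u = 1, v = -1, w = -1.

(-2, 2, -9)

(∇×B)₁ = ∂B₃/∂v − ∂B₂/∂w = -2*u
(∇×B)₂ = ∂B₁/∂w − ∂B₃/∂u = -2*v
(∇×B)₃ = ∂B₂/∂u − ∂B₁/∂v = 3*u^2 + 4*w - 8
∇×B = (-2*u, -2*v, 3*u^2 + 4*w - 8)
At (1, -1, -1): (-2, 2, -9).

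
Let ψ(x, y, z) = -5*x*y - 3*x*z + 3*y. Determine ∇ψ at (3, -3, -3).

(24, -12, -9)

∂ψ/∂x = -5*y - 3*z
∂ψ/∂y = -5*x + 3
∂ψ/∂z = -3*x
∇ψ = (-5*y - 3*z, -5*x + 3, -3*x)
At (3, -3, -3): (24, -12, -9).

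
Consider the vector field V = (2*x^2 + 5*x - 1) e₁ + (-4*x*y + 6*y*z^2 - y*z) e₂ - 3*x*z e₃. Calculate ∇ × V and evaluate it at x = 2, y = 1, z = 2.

(∇×V)₁ = ∂V₃/∂y − ∂V₂/∂z = -12*y*z + y
(∇×V)₂ = ∂V₁/∂z − ∂V₃/∂x = 3*z
(∇×V)₃ = ∂V₂/∂x − ∂V₁/∂y = -4*y
∇×V = (-12*y*z + y, 3*z, -4*y)
At (2, 1, 2): (-23, 6, -4).

(-23, 6, -4)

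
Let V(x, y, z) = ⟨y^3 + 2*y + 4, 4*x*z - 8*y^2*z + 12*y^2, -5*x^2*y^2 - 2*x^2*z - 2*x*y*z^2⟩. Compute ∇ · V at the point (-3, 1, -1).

10

∂V₁/∂x = 0
∂V₂/∂y = -16*y*z + 24*y
∂V₃/∂z = -2*x^2 - 4*x*y*z
∇·V = -2*x^2 - 4*x*y*z - 16*y*z + 24*y
At (-3, 1, -1): 10.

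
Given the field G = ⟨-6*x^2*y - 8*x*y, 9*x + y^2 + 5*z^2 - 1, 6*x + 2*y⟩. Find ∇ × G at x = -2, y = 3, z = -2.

(∇×G)₁ = ∂G₃/∂y − ∂G₂/∂z = -10*z + 2
(∇×G)₂ = ∂G₁/∂z − ∂G₃/∂x = -6
(∇×G)₃ = ∂G₂/∂x − ∂G₁/∂y = 6*x^2 + 8*x + 9
∇×G = (-10*z + 2, -6, 6*x^2 + 8*x + 9)
At (-2, 3, -2): (22, -6, 17).

(22, -6, 17)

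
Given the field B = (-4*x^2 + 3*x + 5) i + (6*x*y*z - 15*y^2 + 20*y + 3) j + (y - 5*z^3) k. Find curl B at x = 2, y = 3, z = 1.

(∇×B)₁ = ∂B₃/∂y − ∂B₂/∂z = -6*x*y + 1
(∇×B)₂ = ∂B₁/∂z − ∂B₃/∂x = 0
(∇×B)₃ = ∂B₂/∂x − ∂B₁/∂y = 6*y*z
∇×B = (-6*x*y + 1, 0, 6*y*z)
At (2, 3, 1): (-35, 0, 18).

(-35, 0, 18)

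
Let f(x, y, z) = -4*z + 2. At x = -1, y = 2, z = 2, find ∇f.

∂f/∂x = 0
∂f/∂y = 0
∂f/∂z = -4
∇f = (0, 0, -4)
At (-1, 2, 2): (0, 0, -4).

(0, 0, -4)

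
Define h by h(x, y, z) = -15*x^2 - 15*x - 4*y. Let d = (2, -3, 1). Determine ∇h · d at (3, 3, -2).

∂h/∂x = -30*x - 15
∂h/∂y = -4
∂h/∂z = 0
∇h at (3, 3, -2) = (-105, -4, 0)
∇h · d = (-105)(2) + (-4)(-3) + (0)(1) = -198

-198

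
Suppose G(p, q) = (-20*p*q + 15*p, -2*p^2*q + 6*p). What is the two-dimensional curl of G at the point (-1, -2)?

∂G₂/∂p = -4*p*q + 6
∂G₁/∂q = -20*p
Scalar curl = -4*p*q + 20*p + 6
At (-1, -2): -22.

-22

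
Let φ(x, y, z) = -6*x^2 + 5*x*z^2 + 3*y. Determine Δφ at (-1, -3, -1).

-22

∂²φ/∂x² = -12
∂²φ/∂y² = 0
∂²φ/∂z² = 10*x
∇²φ = 10*x - 12
At (-1, -3, -1): -22.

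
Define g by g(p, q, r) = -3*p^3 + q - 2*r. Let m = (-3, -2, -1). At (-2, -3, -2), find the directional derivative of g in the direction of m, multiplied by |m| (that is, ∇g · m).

108

∂g/∂p = -9*p^2
∂g/∂q = 1
∂g/∂r = -2
∇g at (-2, -3, -2) = (-36, 1, -2)
∇g · m = (-36)(-3) + (1)(-2) + (-2)(-1) = 108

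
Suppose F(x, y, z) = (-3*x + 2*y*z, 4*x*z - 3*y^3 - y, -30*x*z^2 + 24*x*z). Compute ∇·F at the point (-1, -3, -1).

-169

∂F₁/∂x = -3
∂F₂/∂y = -9*y^2 - 1
∂F₃/∂z = -60*x*z + 24*x
∇·F = -60*x*z + 24*x - 9*y^2 - 4
At (-1, -3, -1): -169.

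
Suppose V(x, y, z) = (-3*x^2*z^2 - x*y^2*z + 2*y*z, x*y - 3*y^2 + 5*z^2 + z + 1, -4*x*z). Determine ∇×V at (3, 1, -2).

(∇×V)₁ = ∂V₃/∂y − ∂V₂/∂z = -10*z - 1
(∇×V)₂ = ∂V₁/∂z − ∂V₃/∂x = -6*x^2*z - x*y^2 + 2*y + 4*z
(∇×V)₃ = ∂V₂/∂x − ∂V₁/∂y = 2*x*y*z + y - 2*z
∇×V = (-10*z - 1, -6*x^2*z - x*y^2 + 2*y + 4*z, 2*x*y*z + y - 2*z)
At (3, 1, -2): (19, 99, -7).

(19, 99, -7)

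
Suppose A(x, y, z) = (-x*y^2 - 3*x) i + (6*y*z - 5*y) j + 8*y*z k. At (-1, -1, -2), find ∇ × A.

(∇×A)₁ = ∂A₃/∂y − ∂A₂/∂z = -6*y + 8*z
(∇×A)₂ = ∂A₁/∂z − ∂A₃/∂x = 0
(∇×A)₃ = ∂A₂/∂x − ∂A₁/∂y = 2*x*y
∇×A = (-6*y + 8*z, 0, 2*x*y)
At (-1, -1, -2): (-10, 0, 2).

(-10, 0, 2)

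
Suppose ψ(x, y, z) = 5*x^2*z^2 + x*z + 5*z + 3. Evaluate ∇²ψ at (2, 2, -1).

50

∂²ψ/∂x² = 10*z^2
∂²ψ/∂y² = 0
∂²ψ/∂z² = 10*x^2
∇²ψ = 10*x^2 + 10*z^2
At (2, 2, -1): 50.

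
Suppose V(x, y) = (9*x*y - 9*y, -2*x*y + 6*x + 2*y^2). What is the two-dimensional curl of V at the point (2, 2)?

-7

∂V₂/∂x = -2*y + 6
∂V₁/∂y = 9*x - 9
Scalar curl = -9*x - 2*y + 15
At (2, 2): -7.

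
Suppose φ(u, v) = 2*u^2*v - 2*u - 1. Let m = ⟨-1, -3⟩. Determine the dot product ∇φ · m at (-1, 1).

0

∂φ/∂u = 4*u*v - 2
∂φ/∂v = 2*u^2
∇φ at (-1, 1) = (-6, 2)
∇φ · m = (-6)(-1) + (2)(-3) = 0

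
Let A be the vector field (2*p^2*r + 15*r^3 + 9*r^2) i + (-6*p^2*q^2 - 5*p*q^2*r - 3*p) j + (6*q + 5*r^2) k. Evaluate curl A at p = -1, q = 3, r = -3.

(∇×A)₁ = ∂A₃/∂q − ∂A₂/∂r = 5*p*q^2 + 6
(∇×A)₂ = ∂A₁/∂r − ∂A₃/∂p = 2*p^2 + 45*r^2 + 18*r
(∇×A)₃ = ∂A₂/∂p − ∂A₁/∂q = -12*p*q^2 - 5*q^2*r - 3
∇×A = (5*p*q^2 + 6, 2*p^2 + 45*r^2 + 18*r, -12*p*q^2 - 5*q^2*r - 3)
At (-1, 3, -3): (-39, 353, 240).

(-39, 353, 240)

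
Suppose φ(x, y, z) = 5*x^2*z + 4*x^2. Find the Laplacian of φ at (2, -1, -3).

-22

∂²φ/∂x² = 2*(5*z + 4)
∂²φ/∂y² = 0
∂²φ/∂z² = 0
∇²φ = 10*z + 8
At (2, -1, -3): -22.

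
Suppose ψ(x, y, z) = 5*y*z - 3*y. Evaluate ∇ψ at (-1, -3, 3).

∂ψ/∂x = 0
∂ψ/∂y = 5*z - 3
∂ψ/∂z = 5*y
∇ψ = (0, 5*z - 3, 5*y)
At (-1, -3, 3): (0, 12, -15).

(0, 12, -15)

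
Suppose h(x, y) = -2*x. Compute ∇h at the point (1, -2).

∂h/∂x = -2
∂h/∂y = 0
∇h = (-2, 0)
At (1, -2): (-2, 0).

(-2, 0)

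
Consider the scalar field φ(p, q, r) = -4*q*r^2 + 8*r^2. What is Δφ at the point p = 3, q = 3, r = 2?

-8

∂²φ/∂p² = 0
∂²φ/∂q² = 0
∂²φ/∂r² = 8*(-q + 2)
∇²φ = -8*q + 16
At (3, 3, 2): -8.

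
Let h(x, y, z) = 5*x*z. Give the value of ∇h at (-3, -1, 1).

(5, 0, -15)

∂h/∂x = 5*z
∂h/∂y = 0
∂h/∂z = 5*x
∇h = (5*z, 0, 5*x)
At (-3, -1, 1): (5, 0, -15).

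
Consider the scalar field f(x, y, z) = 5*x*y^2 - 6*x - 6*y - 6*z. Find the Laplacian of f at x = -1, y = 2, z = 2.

∂²f/∂x² = 0
∂²f/∂y² = 10*x
∂²f/∂z² = 0
∇²f = 10*x
At (-1, 2, 2): -10.

-10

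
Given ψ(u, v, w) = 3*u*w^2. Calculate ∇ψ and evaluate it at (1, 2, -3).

∂ψ/∂u = 3*w^2
∂ψ/∂v = 0
∂ψ/∂w = 6*u*w
∇ψ = (3*w^2, 0, 6*u*w)
At (1, 2, -3): (27, 0, -18).

(27, 0, -18)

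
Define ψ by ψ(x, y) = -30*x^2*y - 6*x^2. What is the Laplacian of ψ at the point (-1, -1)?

∂²ψ/∂x² = -12*(5*y + 1)
∂²ψ/∂y² = 0
∇²ψ = -60*y - 12
At (-1, -1): 48.

48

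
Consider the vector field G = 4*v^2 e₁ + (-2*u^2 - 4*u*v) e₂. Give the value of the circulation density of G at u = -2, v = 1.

∂G₂/∂u = -4*u - 4*v
∂G₁/∂v = 8*v
Scalar curl = -4*u - 12*v
At (-2, 1): -4.

-4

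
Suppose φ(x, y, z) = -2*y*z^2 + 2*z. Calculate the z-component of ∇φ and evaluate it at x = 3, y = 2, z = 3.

-22

(∇φ)_3 = ∂φ/∂z = -4*y*z + 2
At (3, 2, 3): -22.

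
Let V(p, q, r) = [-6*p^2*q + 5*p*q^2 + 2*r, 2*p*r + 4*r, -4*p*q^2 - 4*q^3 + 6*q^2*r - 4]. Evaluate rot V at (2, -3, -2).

(∇×V)₁ = ∂V₃/∂q − ∂V₂/∂r = -8*p*q - 2*p - 12*q^2 + 12*q*r - 4
(∇×V)₂ = ∂V₁/∂r − ∂V₃/∂p = 4*q^2 + 2
(∇×V)₃ = ∂V₂/∂p − ∂V₁/∂q = 6*p^2 - 10*p*q + 2*r
∇×V = (-8*p*q - 2*p - 12*q^2 + 12*q*r - 4, 4*q^2 + 2, 6*p^2 - 10*p*q + 2*r)
At (2, -3, -2): (4, 38, 80).

(4, 38, 80)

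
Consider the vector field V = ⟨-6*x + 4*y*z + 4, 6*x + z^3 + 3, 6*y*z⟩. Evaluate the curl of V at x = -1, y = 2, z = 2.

(∇×V)₁ = ∂V₃/∂y − ∂V₂/∂z = -3*z^2 + 6*z
(∇×V)₂ = ∂V₁/∂z − ∂V₃/∂x = 4*y
(∇×V)₃ = ∂V₂/∂x − ∂V₁/∂y = -4*z + 6
∇×V = (-3*z^2 + 6*z, 4*y, -4*z + 6)
At (-1, 2, 2): (0, 8, -2).

(0, 8, -2)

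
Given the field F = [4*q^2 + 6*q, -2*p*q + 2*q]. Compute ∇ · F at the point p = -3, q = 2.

∂F₁/∂p = 0
∂F₂/∂q = -2*p + 2
∇·F = -2*p + 2
At (-3, 2): 8.

8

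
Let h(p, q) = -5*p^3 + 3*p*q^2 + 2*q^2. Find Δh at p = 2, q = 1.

-44

∂²h/∂p² = -30*p
∂²h/∂q² = 2*(3*p + 2)
∇²h = -24*p + 4
At (2, 1): -44.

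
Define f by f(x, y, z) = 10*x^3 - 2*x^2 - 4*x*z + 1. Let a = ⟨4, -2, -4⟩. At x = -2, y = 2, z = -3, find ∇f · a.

∂f/∂x = 30*x^2 - 4*x - 4*z
∂f/∂y = 0
∂f/∂z = -4*x
∇f at (-2, 2, -3) = (140, 0, 8)
∇f · a = (140)(4) + (0)(-2) + (8)(-4) = 528

528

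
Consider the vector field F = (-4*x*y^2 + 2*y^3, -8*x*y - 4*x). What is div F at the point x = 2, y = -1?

-20

∂F₁/∂x = -4*y^2
∂F₂/∂y = -8*x
∇·F = -8*x - 4*y^2
At (2, -1): -20.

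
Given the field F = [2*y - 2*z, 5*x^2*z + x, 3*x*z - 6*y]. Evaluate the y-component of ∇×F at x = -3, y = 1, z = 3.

-11

(∇×F)_2 = ∂F₁/∂z − ∂F₃/∂x
= -2 − (3*z)
= -3*z - 2
At (-3, 1, 3): -11.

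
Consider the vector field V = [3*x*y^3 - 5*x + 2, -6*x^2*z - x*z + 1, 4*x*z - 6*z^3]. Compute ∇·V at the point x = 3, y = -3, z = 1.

∂V₁/∂x = 3*y^3 - 5
∂V₂/∂y = 0
∂V₃/∂z = 4*x - 18*z^2
∇·V = 4*x + 3*y^3 - 18*z^2 - 5
At (3, -3, 1): -92.

-92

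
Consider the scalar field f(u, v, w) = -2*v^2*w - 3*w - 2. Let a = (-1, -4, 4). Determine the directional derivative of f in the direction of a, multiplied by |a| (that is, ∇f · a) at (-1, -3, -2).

∂f/∂u = 0
∂f/∂v = -4*v*w
∂f/∂w = -2*v^2 - 3
∇f at (-1, -3, -2) = (0, -24, -21)
∇f · a = (0)(-1) + (-24)(-4) + (-21)(4) = 12

12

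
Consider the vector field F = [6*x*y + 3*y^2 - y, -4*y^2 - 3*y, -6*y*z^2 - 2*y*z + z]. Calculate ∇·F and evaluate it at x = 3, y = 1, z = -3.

∂F₁/∂x = 6*y
∂F₂/∂y = -8*y - 3
∂F₃/∂z = -12*y*z - 2*y + 1
∇·F = -12*y*z - 4*y - 2
At (3, 1, -3): 30.

30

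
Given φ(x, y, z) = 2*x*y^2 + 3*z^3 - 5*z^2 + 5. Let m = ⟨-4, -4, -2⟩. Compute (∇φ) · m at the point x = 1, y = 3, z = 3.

∂φ/∂x = 2*y^2
∂φ/∂y = 4*x*y
∂φ/∂z = 9*z^2 - 10*z
∇φ at (1, 3, 3) = (18, 12, 51)
∇φ · m = (18)(-4) + (12)(-4) + (51)(-2) = -222

-222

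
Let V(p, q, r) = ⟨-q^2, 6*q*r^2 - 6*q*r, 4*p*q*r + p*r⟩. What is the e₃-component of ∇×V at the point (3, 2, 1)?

4

(∇×V)_3 = ∂V₂/∂p − ∂V₁/∂q
= 0 − (-2*q)
= 2*q
At (3, 2, 1): 4.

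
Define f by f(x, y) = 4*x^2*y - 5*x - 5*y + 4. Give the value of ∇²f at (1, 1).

∂²f/∂x² = 8*y
∂²f/∂y² = 0
∇²f = 8*y
At (1, 1): 8.

8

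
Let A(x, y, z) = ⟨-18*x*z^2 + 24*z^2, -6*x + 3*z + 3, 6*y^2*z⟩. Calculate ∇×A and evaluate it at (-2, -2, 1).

(-27, 120, -6)

(∇×A)₁ = ∂A₃/∂y − ∂A₂/∂z = 12*y*z - 3
(∇×A)₂ = ∂A₁/∂z − ∂A₃/∂x = -36*x*z + 48*z
(∇×A)₃ = ∂A₂/∂x − ∂A₁/∂y = -6
∇×A = (12*y*z - 3, -36*x*z + 48*z, -6)
At (-2, -2, 1): (-27, 120, -6).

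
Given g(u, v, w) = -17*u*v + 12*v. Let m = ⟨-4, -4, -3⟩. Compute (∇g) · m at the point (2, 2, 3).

∂g/∂u = -17*v
∂g/∂v = -17*u + 12
∂g/∂w = 0
∇g at (2, 2, 3) = (-34, -22, 0)
∇g · m = (-34)(-4) + (-22)(-4) + (0)(-3) = 224

224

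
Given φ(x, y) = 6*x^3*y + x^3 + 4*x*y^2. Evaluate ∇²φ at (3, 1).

∂²φ/∂x² = 6*x*(6*y + 1)
∂²φ/∂y² = 8*x
∇²φ = 36*x*y + 14*x
At (3, 1): 150.

150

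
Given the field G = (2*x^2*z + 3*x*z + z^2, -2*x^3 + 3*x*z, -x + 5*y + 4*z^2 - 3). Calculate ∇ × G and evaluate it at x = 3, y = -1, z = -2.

(-4, 24, -60)

(∇×G)₁ = ∂G₃/∂y − ∂G₂/∂z = -3*x + 5
(∇×G)₂ = ∂G₁/∂z − ∂G₃/∂x = 2*x^2 + 3*x + 2*z + 1
(∇×G)₃ = ∂G₂/∂x − ∂G₁/∂y = -6*x^2 + 3*z
∇×G = (-3*x + 5, 2*x^2 + 3*x + 2*z + 1, -6*x^2 + 3*z)
At (3, -1, -2): (-4, 24, -60).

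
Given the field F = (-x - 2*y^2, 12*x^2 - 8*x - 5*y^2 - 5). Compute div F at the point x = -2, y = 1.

-11

∂F₁/∂x = -1
∂F₂/∂y = -10*y
∇·F = -10*y - 1
At (-2, 1): -11.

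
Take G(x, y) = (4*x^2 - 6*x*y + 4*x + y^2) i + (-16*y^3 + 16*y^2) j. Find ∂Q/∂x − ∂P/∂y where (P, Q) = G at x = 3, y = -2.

22

∂G₂/∂x = 0
∂G₁/∂y = -6*x + 2*y
Scalar curl = 6*x - 2*y
At (3, -2): 22.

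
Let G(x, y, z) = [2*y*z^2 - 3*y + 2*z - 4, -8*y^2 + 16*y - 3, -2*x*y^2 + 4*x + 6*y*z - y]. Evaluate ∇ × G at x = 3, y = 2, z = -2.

(∇×G)₁ = ∂G₃/∂y − ∂G₂/∂z = -4*x*y + 6*z - 1
(∇×G)₂ = ∂G₁/∂z − ∂G₃/∂x = 2*y^2 + 4*y*z - 2
(∇×G)₃ = ∂G₂/∂x − ∂G₁/∂y = -2*z^2 + 3
∇×G = (-4*x*y + 6*z - 1, 2*y^2 + 4*y*z - 2, -2*z^2 + 3)
At (3, 2, -2): (-37, -10, -5).

(-37, -10, -5)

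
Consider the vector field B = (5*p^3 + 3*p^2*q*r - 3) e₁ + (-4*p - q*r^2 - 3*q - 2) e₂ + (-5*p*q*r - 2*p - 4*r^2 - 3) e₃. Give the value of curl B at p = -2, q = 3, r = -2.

(∇×B)₁ = ∂B₃/∂q − ∂B₂/∂r = -5*p*r + 2*q*r
(∇×B)₂ = ∂B₁/∂r − ∂B₃/∂p = 3*p^2*q + 5*q*r + 2
(∇×B)₃ = ∂B₂/∂p − ∂B₁/∂q = -3*p^2*r - 4
∇×B = (-5*p*r + 2*q*r, 3*p^2*q + 5*q*r + 2, -3*p^2*r - 4)
At (-2, 3, -2): (-32, 8, 20).

(-32, 8, 20)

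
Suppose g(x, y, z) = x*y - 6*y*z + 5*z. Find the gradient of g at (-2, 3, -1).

(3, 4, -13)

∂g/∂x = y
∂g/∂y = x - 6*z
∂g/∂z = -6*y + 5
∇g = (y, x - 6*z, -6*y + 5)
At (-2, 3, -1): (3, 4, -13).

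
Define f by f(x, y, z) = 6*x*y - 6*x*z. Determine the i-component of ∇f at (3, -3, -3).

0

(∇f)_1 = ∂f/∂x = 6*y - 6*z
At (3, -3, -3): 0.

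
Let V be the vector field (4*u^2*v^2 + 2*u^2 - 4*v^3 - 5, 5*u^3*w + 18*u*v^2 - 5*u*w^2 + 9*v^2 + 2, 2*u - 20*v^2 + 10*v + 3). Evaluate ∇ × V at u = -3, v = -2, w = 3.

(135, -2, 624)

(∇×V)₁ = ∂V₃/∂v − ∂V₂/∂w = -5*u^3 + 10*u*w - 40*v + 10
(∇×V)₂ = ∂V₁/∂w − ∂V₃/∂u = -2
(∇×V)₃ = ∂V₂/∂u − ∂V₁/∂v = -8*u^2*v + 15*u^2*w + 30*v^2 - 5*w^2
∇×V = (-5*u^3 + 10*u*w - 40*v + 10, -2, -8*u^2*v + 15*u^2*w + 30*v^2 - 5*w^2)
At (-3, -2, 3): (135, -2, 624).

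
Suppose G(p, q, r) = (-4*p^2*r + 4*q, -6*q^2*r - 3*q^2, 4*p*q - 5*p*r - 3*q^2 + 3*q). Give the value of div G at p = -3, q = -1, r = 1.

∂G₁/∂p = -8*p*r
∂G₂/∂q = -12*q*r - 6*q
∂G₃/∂r = -5*p
∇·G = -8*p*r - 5*p - 12*q*r - 6*q
At (-3, -1, 1): 57.

57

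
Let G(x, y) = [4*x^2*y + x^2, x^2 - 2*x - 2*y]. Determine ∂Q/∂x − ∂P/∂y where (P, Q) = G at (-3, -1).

-44

∂G₂/∂x = 2*x - 2
∂G₁/∂y = 4*x^2
Scalar curl = -4*x^2 + 2*x - 2
At (-3, -1): -44.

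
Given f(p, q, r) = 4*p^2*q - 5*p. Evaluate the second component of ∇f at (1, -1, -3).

(∇f)_2 = ∂f/∂q = 4*p^2
At (1, -1, -3): 4.

4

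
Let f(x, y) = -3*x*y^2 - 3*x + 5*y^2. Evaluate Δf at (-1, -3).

16

∂²f/∂x² = 0
∂²f/∂y² = 2*(-3*x + 5)
∇²f = -6*x + 10
At (-1, -3): 16.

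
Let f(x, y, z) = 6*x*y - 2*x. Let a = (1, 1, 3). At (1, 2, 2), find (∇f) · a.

∂f/∂x = 6*y - 2
∂f/∂y = 6*x
∂f/∂z = 0
∇f at (1, 2, 2) = (10, 6, 0)
∇f · a = (10)(1) + (6)(1) + (0)(3) = 16

16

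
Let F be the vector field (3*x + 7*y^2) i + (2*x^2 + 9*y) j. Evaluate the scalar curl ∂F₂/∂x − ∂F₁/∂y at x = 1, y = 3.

∂F₂/∂x = 4*x
∂F₁/∂y = 14*y
Scalar curl = 4*x - 14*y
At (1, 3): -38.

-38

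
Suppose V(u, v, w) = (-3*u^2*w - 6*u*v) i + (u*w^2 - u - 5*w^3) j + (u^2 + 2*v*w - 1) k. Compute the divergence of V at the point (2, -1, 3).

-32

∂V₁/∂u = -6*u*w - 6*v
∂V₂/∂v = 0
∂V₃/∂w = 2*v
∇·V = -6*u*w - 4*v
At (2, -1, 3): -32.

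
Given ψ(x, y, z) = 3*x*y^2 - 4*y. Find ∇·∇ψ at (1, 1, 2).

∂²ψ/∂x² = 0
∂²ψ/∂y² = 6*x
∂²ψ/∂z² = 0
∇²ψ = 6*x
At (1, 1, 2): 6.

6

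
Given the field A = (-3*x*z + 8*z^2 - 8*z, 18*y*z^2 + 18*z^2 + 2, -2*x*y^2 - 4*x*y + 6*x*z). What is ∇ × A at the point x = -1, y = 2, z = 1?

(∇×A)₁ = ∂A₃/∂y − ∂A₂/∂z = -4*x*y - 4*x - 36*y*z - 36*z
(∇×A)₂ = ∂A₁/∂z − ∂A₃/∂x = -3*x + 2*y^2 + 4*y + 10*z - 8
(∇×A)₃ = ∂A₂/∂x − ∂A₁/∂y = 0
∇×A = (-4*x*y - 4*x - 36*y*z - 36*z, -3*x + 2*y^2 + 4*y + 10*z - 8, 0)
At (-1, 2, 1): (-96, 21, 0).

(-96, 21, 0)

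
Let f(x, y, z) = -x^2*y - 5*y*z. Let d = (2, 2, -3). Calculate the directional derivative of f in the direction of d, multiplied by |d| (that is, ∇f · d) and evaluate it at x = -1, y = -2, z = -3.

-10

∂f/∂x = -2*x*y
∂f/∂y = -x^2 - 5*z
∂f/∂z = -5*y
∇f at (-1, -2, -3) = (-4, 14, 10)
∇f · d = (-4)(2) + (14)(2) + (10)(-3) = -10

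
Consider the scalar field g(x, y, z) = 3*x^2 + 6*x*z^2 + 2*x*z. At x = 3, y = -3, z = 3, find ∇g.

∂g/∂x = 6*x + 6*z^2 + 2*z
∂g/∂y = 0
∂g/∂z = 12*x*z + 2*x
∇g = (6*x + 6*z^2 + 2*z, 0, 12*x*z + 2*x)
At (3, -3, 3): (78, 0, 114).

(78, 0, 114)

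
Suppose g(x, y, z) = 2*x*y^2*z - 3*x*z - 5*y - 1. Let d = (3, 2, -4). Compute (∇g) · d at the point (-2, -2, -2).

∂g/∂x = 2*y^2*z - 3*z
∂g/∂y = 4*x*y*z - 5
∂g/∂z = 2*x*y^2 - 3*x
∇g at (-2, -2, -2) = (-10, -37, -10)
∇g · d = (-10)(3) + (-37)(2) + (-10)(-4) = -64

-64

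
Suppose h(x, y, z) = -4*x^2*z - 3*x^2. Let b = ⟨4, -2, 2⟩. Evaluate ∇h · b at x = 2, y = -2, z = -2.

∂h/∂x = -8*x*z - 6*x
∂h/∂y = 0
∂h/∂z = -4*x^2
∇h at (2, -2, -2) = (20, 0, -16)
∇h · b = (20)(4) + (0)(-2) + (-16)(2) = 48

48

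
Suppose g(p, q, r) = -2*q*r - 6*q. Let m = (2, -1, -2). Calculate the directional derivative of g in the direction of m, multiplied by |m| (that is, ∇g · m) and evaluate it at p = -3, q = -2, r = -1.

∂g/∂p = 0
∂g/∂q = -2*r - 6
∂g/∂r = -2*q
∇g at (-3, -2, -1) = (0, -4, 4)
∇g · m = (0)(2) + (-4)(-1) + (4)(-2) = -4

-4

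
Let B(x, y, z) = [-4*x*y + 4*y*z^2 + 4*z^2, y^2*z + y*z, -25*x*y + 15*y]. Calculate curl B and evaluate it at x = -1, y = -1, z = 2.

(40, -25, -20)

(∇×B)₁ = ∂B₃/∂y − ∂B₂/∂z = -25*x - y^2 - y + 15
(∇×B)₂ = ∂B₁/∂z − ∂B₃/∂x = 8*y*z + 25*y + 8*z
(∇×B)₃ = ∂B₂/∂x − ∂B₁/∂y = 4*x - 4*z^2
∇×B = (-25*x - y^2 - y + 15, 8*y*z + 25*y + 8*z, 4*x - 4*z^2)
At (-1, -1, 2): (40, -25, -20).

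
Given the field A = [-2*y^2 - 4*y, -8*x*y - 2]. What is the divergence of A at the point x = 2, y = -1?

∂A₁/∂x = 0
∂A₂/∂y = -8*x
∇·A = -8*x
At (2, -1): -16.

-16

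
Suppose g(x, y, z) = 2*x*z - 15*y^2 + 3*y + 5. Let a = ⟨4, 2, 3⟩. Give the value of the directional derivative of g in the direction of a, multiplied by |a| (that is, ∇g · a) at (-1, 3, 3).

∂g/∂x = 2*z
∂g/∂y = -30*y + 3
∂g/∂z = 2*x
∇g at (-1, 3, 3) = (6, -87, -2)
∇g · a = (6)(4) + (-87)(2) + (-2)(3) = -156

-156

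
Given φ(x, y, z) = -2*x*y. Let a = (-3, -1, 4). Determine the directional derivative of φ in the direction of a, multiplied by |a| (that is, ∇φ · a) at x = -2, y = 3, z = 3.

14

∂φ/∂x = -2*y
∂φ/∂y = -2*x
∂φ/∂z = 0
∇φ at (-2, 3, 3) = (-6, 4, 0)
∇φ · a = (-6)(-3) + (4)(-1) + (0)(4) = 14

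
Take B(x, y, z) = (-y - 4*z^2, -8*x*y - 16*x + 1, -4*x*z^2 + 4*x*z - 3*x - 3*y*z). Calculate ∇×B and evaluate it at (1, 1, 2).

(∇×B)₁ = ∂B₃/∂y − ∂B₂/∂z = -3*z
(∇×B)₂ = ∂B₁/∂z − ∂B₃/∂x = 4*z^2 - 12*z + 3
(∇×B)₃ = ∂B₂/∂x − ∂B₁/∂y = -8*y - 15
∇×B = (-3*z, 4*z^2 - 12*z + 3, -8*y - 15)
At (1, 1, 2): (-6, -5, -23).

(-6, -5, -23)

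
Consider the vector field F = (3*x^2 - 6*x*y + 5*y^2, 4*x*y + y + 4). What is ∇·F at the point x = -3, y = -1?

-23

∂F₁/∂x = 6*x - 6*y
∂F₂/∂y = 4*x + 1
∇·F = 10*x - 6*y + 1
At (-3, -1): -23.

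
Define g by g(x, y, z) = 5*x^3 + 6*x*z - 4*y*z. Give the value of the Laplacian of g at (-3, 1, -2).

∂²g/∂x² = 30*x
∂²g/∂y² = 0
∂²g/∂z² = 0
∇²g = 30*x
At (-3, 1, -2): -90.

-90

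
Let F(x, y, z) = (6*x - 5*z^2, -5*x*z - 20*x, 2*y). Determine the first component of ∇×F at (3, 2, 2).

17

(∇×F)_1 = ∂F₃/∂y − ∂F₂/∂z
= 2 − (-5*x)
= 5*x + 2
At (3, 2, 2): 17.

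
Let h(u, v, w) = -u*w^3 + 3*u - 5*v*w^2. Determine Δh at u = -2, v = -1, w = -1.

∂²h/∂u² = 0
∂²h/∂v² = 0
∂²h/∂w² = -2*(3*u*w + 5*v)
∇²h = -6*u*w - 10*v
At (-2, -1, -1): -2.

-2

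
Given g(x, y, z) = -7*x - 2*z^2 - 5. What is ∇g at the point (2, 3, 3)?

∂g/∂x = -7
∂g/∂y = 0
∂g/∂z = -4*z
∇g = (-7, 0, -4*z)
At (2, 3, 3): (-7, 0, -12).

(-7, 0, -12)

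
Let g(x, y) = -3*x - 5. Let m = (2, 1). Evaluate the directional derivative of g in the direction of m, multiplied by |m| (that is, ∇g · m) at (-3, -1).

-6

∂g/∂x = -3
∂g/∂y = 0
∇g at (-3, -1) = (-3, 0)
∇g · m = (-3)(2) + (0)(1) = -6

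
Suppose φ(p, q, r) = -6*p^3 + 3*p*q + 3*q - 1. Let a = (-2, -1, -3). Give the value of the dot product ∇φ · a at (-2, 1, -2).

∂φ/∂p = -18*p^2 + 3*q
∂φ/∂q = 3*p + 3
∂φ/∂r = 0
∇φ at (-2, 1, -2) = (-69, -3, 0)
∇φ · a = (-69)(-2) + (-3)(-1) + (0)(-3) = 141

141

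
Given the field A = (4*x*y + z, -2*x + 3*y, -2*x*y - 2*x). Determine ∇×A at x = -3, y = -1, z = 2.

(∇×A)₁ = ∂A₃/∂y − ∂A₂/∂z = -2*x
(∇×A)₂ = ∂A₁/∂z − ∂A₃/∂x = 2*y + 3
(∇×A)₃ = ∂A₂/∂x − ∂A₁/∂y = -4*x - 2
∇×A = (-2*x, 2*y + 3, -4*x - 2)
At (-3, -1, 2): (6, 1, 10).

(6, 1, 10)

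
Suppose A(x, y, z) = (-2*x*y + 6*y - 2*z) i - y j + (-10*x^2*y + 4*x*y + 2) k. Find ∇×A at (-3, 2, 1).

(-102, -130, -12)

(∇×A)₁ = ∂A₃/∂y − ∂A₂/∂z = -10*x^2 + 4*x
(∇×A)₂ = ∂A₁/∂z − ∂A₃/∂x = 20*x*y - 4*y - 2
(∇×A)₃ = ∂A₂/∂x − ∂A₁/∂y = 2*x - 6
∇×A = (-10*x^2 + 4*x, 20*x*y - 4*y - 2, 2*x - 6)
At (-3, 2, 1): (-102, -130, -12).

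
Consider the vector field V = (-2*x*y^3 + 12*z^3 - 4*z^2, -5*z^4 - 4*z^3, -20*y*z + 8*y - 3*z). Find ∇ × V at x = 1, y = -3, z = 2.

(176, 128, 54)

(∇×V)₁ = ∂V₃/∂y − ∂V₂/∂z = 20*z^3 + 12*z^2 - 20*z + 8
(∇×V)₂ = ∂V₁/∂z − ∂V₃/∂x = 36*z^2 - 8*z
(∇×V)₃ = ∂V₂/∂x − ∂V₁/∂y = 6*x*y^2
∇×V = (20*z^3 + 12*z^2 - 20*z + 8, 36*z^2 - 8*z, 6*x*y^2)
At (1, -3, 2): (176, 128, 54).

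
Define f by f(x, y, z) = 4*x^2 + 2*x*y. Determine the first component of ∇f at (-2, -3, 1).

(∇f)_1 = ∂f/∂x = 8*x + 2*y
At (-2, -3, 1): -22.

-22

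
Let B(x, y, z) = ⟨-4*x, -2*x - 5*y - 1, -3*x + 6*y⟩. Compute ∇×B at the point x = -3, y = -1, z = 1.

(6, 3, -2)

(∇×B)₁ = ∂B₃/∂y − ∂B₂/∂z = 6
(∇×B)₂ = ∂B₁/∂z − ∂B₃/∂x = 3
(∇×B)₃ = ∂B₂/∂x − ∂B₁/∂y = -2
∇×B = (6, 3, -2)
At (-3, -1, 1): (6, 3, -2).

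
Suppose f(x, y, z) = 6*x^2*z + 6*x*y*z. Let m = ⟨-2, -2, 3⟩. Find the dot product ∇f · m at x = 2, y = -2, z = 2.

-96

∂f/∂x = 12*x*z + 6*y*z
∂f/∂y = 6*x*z
∂f/∂z = 6*x^2 + 6*x*y
∇f at (2, -2, 2) = (24, 24, 0)
∇f · m = (24)(-2) + (24)(-2) + (0)(3) = -96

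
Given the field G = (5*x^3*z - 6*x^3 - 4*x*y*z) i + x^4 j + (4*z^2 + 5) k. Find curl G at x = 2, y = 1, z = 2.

(∇×G)₁ = ∂G₃/∂y − ∂G₂/∂z = 0
(∇×G)₂ = ∂G₁/∂z − ∂G₃/∂x = 5*x^3 - 4*x*y
(∇×G)₃ = ∂G₂/∂x − ∂G₁/∂y = 4*x^3 + 4*x*z
∇×G = (0, 5*x^3 - 4*x*y, 4*x^3 + 4*x*z)
At (2, 1, 2): (0, 32, 48).

(0, 32, 48)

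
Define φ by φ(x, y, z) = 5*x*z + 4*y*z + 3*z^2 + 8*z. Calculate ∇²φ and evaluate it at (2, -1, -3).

6

∂²φ/∂x² = 0
∂²φ/∂y² = 0
∂²φ/∂z² = 6
∇²φ = 6
At (2, -1, -3): 6.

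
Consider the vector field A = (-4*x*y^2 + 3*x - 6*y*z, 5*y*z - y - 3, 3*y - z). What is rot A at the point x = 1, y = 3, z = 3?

(-12, -18, 42)

(∇×A)₁ = ∂A₃/∂y − ∂A₂/∂z = -5*y + 3
(∇×A)₂ = ∂A₁/∂z − ∂A₃/∂x = -6*y
(∇×A)₃ = ∂A₂/∂x − ∂A₁/∂y = 8*x*y + 6*z
∇×A = (-5*y + 3, -6*y, 8*x*y + 6*z)
At (1, 3, 3): (-12, -18, 42).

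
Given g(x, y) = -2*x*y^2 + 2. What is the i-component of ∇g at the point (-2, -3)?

-18

(∇g)_1 = ∂g/∂x = -2*y^2
At (-2, -3): -18.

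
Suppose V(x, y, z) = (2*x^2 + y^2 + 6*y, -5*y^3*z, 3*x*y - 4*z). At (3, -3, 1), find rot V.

(∇×V)₁ = ∂V₃/∂y − ∂V₂/∂z = 3*x + 5*y^3
(∇×V)₂ = ∂V₁/∂z − ∂V₃/∂x = -3*y
(∇×V)₃ = ∂V₂/∂x − ∂V₁/∂y = -2*y - 6
∇×V = (3*x + 5*y^3, -3*y, -2*y - 6)
At (3, -3, 1): (-126, 9, 0).

(-126, 9, 0)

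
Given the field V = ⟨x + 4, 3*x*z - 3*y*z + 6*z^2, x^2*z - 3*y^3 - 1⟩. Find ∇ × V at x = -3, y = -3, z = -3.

(-45, -18, -9)

(∇×V)₁ = ∂V₃/∂y − ∂V₂/∂z = -3*x - 9*y^2 + 3*y - 12*z
(∇×V)₂ = ∂V₁/∂z − ∂V₃/∂x = -2*x*z
(∇×V)₃ = ∂V₂/∂x − ∂V₁/∂y = 3*z
∇×V = (-3*x - 9*y^2 + 3*y - 12*z, -2*x*z, 3*z)
At (-3, -3, -3): (-45, -18, -9).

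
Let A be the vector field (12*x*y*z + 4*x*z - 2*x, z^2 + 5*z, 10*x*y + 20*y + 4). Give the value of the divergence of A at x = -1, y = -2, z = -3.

∂A₁/∂x = 12*y*z + 4*z - 2
∂A₂/∂y = 0
∂A₃/∂z = 0
∇·A = 12*y*z + 4*z - 2
At (-1, -2, -3): 58.

58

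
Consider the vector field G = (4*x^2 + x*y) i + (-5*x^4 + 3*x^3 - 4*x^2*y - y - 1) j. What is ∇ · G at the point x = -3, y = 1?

∂G₁/∂x = 8*x + y
∂G₂/∂y = -4*x^2 - 1
∇·G = -4*x^2 + 8*x + y - 1
At (-3, 1): -60.

-60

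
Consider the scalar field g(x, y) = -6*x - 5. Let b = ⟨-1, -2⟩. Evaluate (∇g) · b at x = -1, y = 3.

6

∂g/∂x = -6
∂g/∂y = 0
∇g at (-1, 3) = (-6, 0)
∇g · b = (-6)(-1) + (0)(-2) = 6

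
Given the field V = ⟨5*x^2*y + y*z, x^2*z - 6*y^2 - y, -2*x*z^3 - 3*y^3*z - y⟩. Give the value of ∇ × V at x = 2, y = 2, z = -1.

(∇×V)₁ = ∂V₃/∂y − ∂V₂/∂z = -x^2 - 9*y^2*z - 1
(∇×V)₂ = ∂V₁/∂z − ∂V₃/∂x = y + 2*z^3
(∇×V)₃ = ∂V₂/∂x − ∂V₁/∂y = -5*x^2 + 2*x*z - z
∇×V = (-x^2 - 9*y^2*z - 1, y + 2*z^3, -5*x^2 + 2*x*z - z)
At (2, 2, -1): (31, 0, -23).

(31, 0, -23)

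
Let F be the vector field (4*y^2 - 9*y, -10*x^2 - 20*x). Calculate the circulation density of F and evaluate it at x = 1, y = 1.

∂F₂/∂x = -20*x - 20
∂F₁/∂y = 8*y - 9
Scalar curl = -20*x - 8*y - 11
At (1, 1): -39.

-39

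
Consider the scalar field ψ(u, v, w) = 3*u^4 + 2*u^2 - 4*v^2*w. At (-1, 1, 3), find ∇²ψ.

∂²ψ/∂u² = 4*(9*u^2 + 1)
∂²ψ/∂v² = -8*w
∂²ψ/∂w² = 0
∇²ψ = 36*u^2 - 8*w + 4
At (-1, 1, 3): 16.

16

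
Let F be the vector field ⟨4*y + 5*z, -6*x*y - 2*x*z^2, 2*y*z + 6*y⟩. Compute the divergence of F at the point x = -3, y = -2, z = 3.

14

∂F₁/∂x = 0
∂F₂/∂y = -6*x
∂F₃/∂z = 2*y
∇·F = -6*x + 2*y
At (-3, -2, 3): 14.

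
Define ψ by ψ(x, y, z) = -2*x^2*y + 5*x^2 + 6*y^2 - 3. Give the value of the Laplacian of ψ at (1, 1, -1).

∂²ψ/∂x² = 2*(-2*y + 5)
∂²ψ/∂y² = 12
∂²ψ/∂z² = 0
∇²ψ = -4*y + 22
At (1, 1, -1): 18.

18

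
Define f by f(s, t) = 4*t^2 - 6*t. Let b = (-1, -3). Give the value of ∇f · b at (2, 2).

-30

∂f/∂s = 0
∂f/∂t = 8*t - 6
∇f at (2, 2) = (0, 10)
∇f · b = (0)(-1) + (10)(-3) = -30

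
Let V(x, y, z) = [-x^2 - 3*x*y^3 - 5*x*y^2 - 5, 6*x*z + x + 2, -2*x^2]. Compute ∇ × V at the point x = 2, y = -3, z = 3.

(∇×V)₁ = ∂V₃/∂y − ∂V₂/∂z = -6*x
(∇×V)₂ = ∂V₁/∂z − ∂V₃/∂x = 4*x
(∇×V)₃ = ∂V₂/∂x − ∂V₁/∂y = 9*x*y^2 + 10*x*y + 6*z + 1
∇×V = (-6*x, 4*x, 9*x*y^2 + 10*x*y + 6*z + 1)
At (2, -3, 3): (-12, 8, 121).

(-12, 8, 121)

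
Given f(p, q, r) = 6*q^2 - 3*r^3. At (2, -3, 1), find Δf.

∂²f/∂p² = 0
∂²f/∂q² = 12
∂²f/∂r² = -18*r
∇²f = -18*r + 12
At (2, -3, 1): -6.

-6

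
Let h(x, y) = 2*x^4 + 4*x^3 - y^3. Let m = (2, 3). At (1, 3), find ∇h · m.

-41

∂h/∂x = 8*x^3 + 12*x^2
∂h/∂y = -3*y^2
∇h at (1, 3) = (20, -27)
∇h · m = (20)(2) + (-27)(3) = -41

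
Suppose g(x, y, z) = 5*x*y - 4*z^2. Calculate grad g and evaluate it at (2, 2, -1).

(10, 10, 8)

∂g/∂x = 5*y
∂g/∂y = 5*x
∂g/∂z = -8*z
∇g = (5*y, 5*x, -8*z)
At (2, 2, -1): (10, 10, 8).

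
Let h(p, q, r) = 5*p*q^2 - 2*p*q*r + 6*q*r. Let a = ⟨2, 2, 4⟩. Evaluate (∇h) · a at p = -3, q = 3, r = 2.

78

∂h/∂p = 5*q^2 - 2*q*r
∂h/∂q = 10*p*q - 2*p*r + 6*r
∂h/∂r = -2*p*q + 6*q
∇h at (-3, 3, 2) = (33, -66, 36)
∇h · a = (33)(2) + (-66)(2) + (36)(4) = 78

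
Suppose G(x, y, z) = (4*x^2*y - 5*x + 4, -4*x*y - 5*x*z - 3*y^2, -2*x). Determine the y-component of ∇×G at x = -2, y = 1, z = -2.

(∇×G)_2 = ∂G₁/∂z − ∂G₃/∂x
= 0 − (-2)
= 2
At (-2, 1, -2): 2.

2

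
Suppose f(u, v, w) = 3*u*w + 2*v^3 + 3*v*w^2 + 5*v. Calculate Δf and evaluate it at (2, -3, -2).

∂²f/∂u² = 0
∂²f/∂v² = 12*v
∂²f/∂w² = 6*v
∇²f = 18*v
At (2, -3, -2): -54.

-54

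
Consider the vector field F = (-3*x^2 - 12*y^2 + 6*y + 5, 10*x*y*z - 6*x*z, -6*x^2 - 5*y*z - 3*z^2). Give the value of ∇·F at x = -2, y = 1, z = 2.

∂F₁/∂x = -6*x
∂F₂/∂y = 10*x*z
∂F₃/∂z = -5*y - 6*z
∇·F = 10*x*z - 6*x - 5*y - 6*z
At (-2, 1, 2): -45.

-45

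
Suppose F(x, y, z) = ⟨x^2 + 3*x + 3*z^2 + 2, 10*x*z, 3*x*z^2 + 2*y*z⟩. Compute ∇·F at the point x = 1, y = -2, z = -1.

∂F₁/∂x = 2*x + 3
∂F₂/∂y = 0
∂F₃/∂z = 6*x*z + 2*y
∇·F = 6*x*z + 2*x + 2*y + 3
At (1, -2, -1): -5.

-5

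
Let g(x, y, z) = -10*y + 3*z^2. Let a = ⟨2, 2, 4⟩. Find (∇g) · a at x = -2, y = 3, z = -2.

-68

∂g/∂x = 0
∂g/∂y = -10
∂g/∂z = 6*z
∇g at (-2, 3, -2) = (0, -10, -12)
∇g · a = (0)(2) + (-10)(2) + (-12)(4) = -68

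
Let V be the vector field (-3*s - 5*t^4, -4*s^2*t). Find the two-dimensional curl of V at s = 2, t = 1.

∂V₂/∂s = -8*s*t
∂V₁/∂t = -20*t^3
Scalar curl = -8*s*t + 20*t^3
At (2, 1): 4.

4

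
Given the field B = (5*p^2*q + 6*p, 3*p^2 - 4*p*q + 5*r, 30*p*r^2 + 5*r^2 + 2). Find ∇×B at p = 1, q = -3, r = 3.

(-5, -270, 13)

(∇×B)₁ = ∂B₃/∂q − ∂B₂/∂r = -5
(∇×B)₂ = ∂B₁/∂r − ∂B₃/∂p = -30*r^2
(∇×B)₃ = ∂B₂/∂p − ∂B₁/∂q = -5*p^2 + 6*p - 4*q
∇×B = (-5, -30*r^2, -5*p^2 + 6*p - 4*q)
At (1, -3, 3): (-5, -270, 13).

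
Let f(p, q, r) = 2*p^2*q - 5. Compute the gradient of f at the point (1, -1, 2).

∂f/∂p = 4*p*q
∂f/∂q = 2*p^2
∂f/∂r = 0
∇f = (4*p*q, 2*p^2, 0)
At (1, -1, 2): (-4, 2, 0).

(-4, 2, 0)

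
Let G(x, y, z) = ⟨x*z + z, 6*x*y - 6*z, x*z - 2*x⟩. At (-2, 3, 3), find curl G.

(∇×G)₁ = ∂G₃/∂y − ∂G₂/∂z = 6
(∇×G)₂ = ∂G₁/∂z − ∂G₃/∂x = x - z + 3
(∇×G)₃ = ∂G₂/∂x − ∂G₁/∂y = 6*y
∇×G = (6, x - z + 3, 6*y)
At (-2, 3, 3): (6, -2, 18).

(6, -2, 18)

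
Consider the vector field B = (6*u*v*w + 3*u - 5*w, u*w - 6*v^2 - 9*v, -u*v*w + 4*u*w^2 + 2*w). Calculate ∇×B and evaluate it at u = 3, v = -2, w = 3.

(-12, -83, -51)

(∇×B)₁ = ∂B₃/∂v − ∂B₂/∂w = -u*w - u
(∇×B)₂ = ∂B₁/∂w − ∂B₃/∂u = 6*u*v + v*w - 4*w^2 - 5
(∇×B)₃ = ∂B₂/∂u − ∂B₁/∂v = -6*u*w + w
∇×B = (-u*w - u, 6*u*v + v*w - 4*w^2 - 5, -6*u*w + w)
At (3, -2, 3): (-12, -83, -51).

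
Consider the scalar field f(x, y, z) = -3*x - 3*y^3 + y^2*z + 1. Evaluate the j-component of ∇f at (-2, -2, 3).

(∇f)_2 = ∂f/∂y = -9*y^2 + 2*y*z
At (-2, -2, 3): -48.

-48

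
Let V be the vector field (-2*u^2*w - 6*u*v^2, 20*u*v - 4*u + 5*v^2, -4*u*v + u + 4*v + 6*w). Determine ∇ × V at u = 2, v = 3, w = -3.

(-4, 3, 128)

(∇×V)₁ = ∂V₃/∂v − ∂V₂/∂w = -4*u + 4
(∇×V)₂ = ∂V₁/∂w − ∂V₃/∂u = -2*u^2 + 4*v - 1
(∇×V)₃ = ∂V₂/∂u − ∂V₁/∂v = 12*u*v + 20*v - 4
∇×V = (-4*u + 4, -2*u^2 + 4*v - 1, 12*u*v + 20*v - 4)
At (2, 3, -3): (-4, 3, 128).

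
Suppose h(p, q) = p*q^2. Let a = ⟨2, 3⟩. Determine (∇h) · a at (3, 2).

∂h/∂p = q^2
∂h/∂q = 2*p*q
∇h at (3, 2) = (4, 12)
∇h · a = (4)(2) + (12)(3) = 44

44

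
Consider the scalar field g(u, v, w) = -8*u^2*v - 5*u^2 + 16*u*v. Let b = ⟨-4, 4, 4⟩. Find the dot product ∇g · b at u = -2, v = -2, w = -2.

48

∂g/∂u = -16*u*v - 10*u + 16*v
∂g/∂v = -8*u^2 + 16*u
∂g/∂w = 0
∇g at (-2, -2, -2) = (-76, -64, 0)
∇g · b = (-76)(-4) + (-64)(4) + (0)(4) = 48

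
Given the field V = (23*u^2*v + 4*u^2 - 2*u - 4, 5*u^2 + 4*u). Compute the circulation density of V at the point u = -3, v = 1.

-233

∂V₂/∂u = 10*u + 4
∂V₁/∂v = 23*u^2
Scalar curl = -23*u^2 + 10*u + 4
At (-3, 1): -233.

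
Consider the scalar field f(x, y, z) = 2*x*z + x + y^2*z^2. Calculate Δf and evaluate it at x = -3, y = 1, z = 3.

20

∂²f/∂x² = 0
∂²f/∂y² = 2*z^2
∂²f/∂z² = 2*y^2
∇²f = 2*y^2 + 2*z^2
At (-3, 1, 3): 20.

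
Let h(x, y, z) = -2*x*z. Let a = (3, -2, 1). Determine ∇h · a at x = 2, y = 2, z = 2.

∂h/∂x = -2*z
∂h/∂y = 0
∂h/∂z = -2*x
∇h at (2, 2, 2) = (-4, 0, -4)
∇h · a = (-4)(3) + (0)(-2) + (-4)(1) = -16

-16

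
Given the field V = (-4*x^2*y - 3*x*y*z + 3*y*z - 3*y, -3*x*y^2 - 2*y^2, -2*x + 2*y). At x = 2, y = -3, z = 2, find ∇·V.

114

∂V₁/∂x = -8*x*y - 3*y*z
∂V₂/∂y = -6*x*y - 4*y
∂V₃/∂z = 0
∇·V = -14*x*y - 3*y*z - 4*y
At (2, -3, 2): 114.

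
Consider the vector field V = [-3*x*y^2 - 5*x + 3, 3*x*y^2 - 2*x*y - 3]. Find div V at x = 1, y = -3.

∂V₁/∂x = -3*y^2 - 5
∂V₂/∂y = 6*x*y - 2*x
∇·V = 6*x*y - 2*x - 3*y^2 - 5
At (1, -3): -52.

-52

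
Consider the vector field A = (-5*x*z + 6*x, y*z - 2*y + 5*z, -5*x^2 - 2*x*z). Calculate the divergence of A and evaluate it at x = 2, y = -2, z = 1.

∂A₁/∂x = -5*z + 6
∂A₂/∂y = z - 2
∂A₃/∂z = -2*x
∇·A = -2*x - 4*z + 4
At (2, -2, 1): -4.

-4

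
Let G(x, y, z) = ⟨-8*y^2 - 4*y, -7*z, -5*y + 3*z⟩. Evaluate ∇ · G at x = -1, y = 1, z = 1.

∂G₁/∂x = 0
∂G₂/∂y = 0
∂G₃/∂z = 3
∇·G = 3
At (-1, 1, 1): 3.

3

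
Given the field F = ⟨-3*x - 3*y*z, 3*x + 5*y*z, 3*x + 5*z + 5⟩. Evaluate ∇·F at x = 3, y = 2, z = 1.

7

∂F₁/∂x = -3
∂F₂/∂y = 5*z
∂F₃/∂z = 5
∇·F = 5*z + 2
At (3, 2, 1): 7.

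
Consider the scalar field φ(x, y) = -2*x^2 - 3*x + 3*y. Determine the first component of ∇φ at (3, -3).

-15

(∇φ)_1 = ∂φ/∂x = -4*x - 3
At (3, -3): -15.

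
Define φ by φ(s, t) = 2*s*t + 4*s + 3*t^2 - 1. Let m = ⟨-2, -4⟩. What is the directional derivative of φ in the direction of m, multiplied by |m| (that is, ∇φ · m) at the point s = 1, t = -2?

∂φ/∂s = 2*t + 4
∂φ/∂t = 2*s + 6*t
∇φ at (1, -2) = (0, -10)
∇φ · m = (0)(-2) + (-10)(-4) = 40

40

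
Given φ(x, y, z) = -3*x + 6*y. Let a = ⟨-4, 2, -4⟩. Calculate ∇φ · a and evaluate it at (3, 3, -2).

24

∂φ/∂x = -3
∂φ/∂y = 6
∂φ/∂z = 0
∇φ at (3, 3, -2) = (-3, 6, 0)
∇φ · a = (-3)(-4) + (6)(2) + (0)(-4) = 24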